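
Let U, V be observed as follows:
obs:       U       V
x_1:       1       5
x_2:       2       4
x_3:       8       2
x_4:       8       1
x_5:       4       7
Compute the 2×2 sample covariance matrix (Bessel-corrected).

Step 1 — column means:
  mean(U) = (1 + 2 + 8 + 8 + 4) / 5 = 23/5 = 4.6
  mean(V) = (5 + 4 + 2 + 1 + 7) / 5 = 19/5 = 3.8

Step 2 — sample covariance S[i,j] = (1/(n-1)) · Σ_k (x_{k,i} - mean_i) · (x_{k,j} - mean_j), with n-1 = 4.
  S[U,U] = ((-3.6)·(-3.6) + (-2.6)·(-2.6) + (3.4)·(3.4) + (3.4)·(3.4) + (-0.6)·(-0.6)) / 4 = 43.2/4 = 10.8
  S[U,V] = ((-3.6)·(1.2) + (-2.6)·(0.2) + (3.4)·(-1.8) + (3.4)·(-2.8) + (-0.6)·(3.2)) / 4 = -22.4/4 = -5.6
  S[V,V] = ((1.2)·(1.2) + (0.2)·(0.2) + (-1.8)·(-1.8) + (-2.8)·(-2.8) + (3.2)·(3.2)) / 4 = 22.8/4 = 5.7

S is symmetric (S[j,i] = S[i,j]). Assembling:

S = [[10.8, -5.6],
 [-5.6, 5.7]]


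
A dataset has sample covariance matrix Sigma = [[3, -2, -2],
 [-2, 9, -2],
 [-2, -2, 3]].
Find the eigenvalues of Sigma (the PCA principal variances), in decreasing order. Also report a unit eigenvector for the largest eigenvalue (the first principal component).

Step 1 — characteristic polynomial p(λ) = det(λI - Sigma) = λ³ - tr·λ² + c_1·λ - det, where tr = trace, c_1 = sum of the principal 2×2 minors, det = det(Sigma):
  tr = 3 + 9 + 3 = 15,
  c_1 = (3·9 - (-2)²) + (3·3 - (-2)²) + (9·3 - (-2)²) = 23 + 5 + 23 = 51,
  det = 3·(9·3 - (-2)²) - (-2)·((-2)·3 - (-2)·(-2)) + (-2)·((-2)·(-2) - 9·(-2)) = 3·(23) - (-2)·(-10) + (-2)·(22) = 5.
  So p(λ) = λ³ - 15λ² + 51λ - 5.
Step 2 — look for an integer root (rational root theorem: any rational root is an integer divisor of 5). Testing λ = 5:
  p(5) = 125 - 375 + 255 - 5 = 0  ✓
  Dividing out (λ - 5): p(λ) = (λ - 5)(λ² - 10λ + 1).
Step 3 — remaining eigenvalues from the quadratic λ² - 10λ + 1 = 0:
  Δ = 10² - 4·1 = 100 - 4 = 96,  λ = (10 ± √96)/2 = (10 ± 9.798)/2 ≈ 9.899 or 0.101.
  Sorted: λ_1 = 9.899,  λ_2 = 5,  λ_3 = 0.101  (check: sum = 15 = tr ✓).

Step 4 — unit eigenvector for λ_1 ≈ 9.899: v spans the null space of (Sigma - λ_1 I), whose rows are
  r_1 = (-6.899, -2, -2),  r_2 = (-2, -0.899, -2),  r_3 = (-2, -2, -6.899).
  v is orthogonal to every row, so take v ∝ r_1 × r_2 = ((-2)·(-2) - (-2)·(-0.899), (-2)·(-2) - (-6.899)·(-2), (-6.899)·(-0.899) - (-2)·(-2)) ≈ (2.202, -9.798, 2.202).
  Let u = (2.202, -9.798, 2.202).
  ||u|| = √((2.202)² + (-9.798)² + (2.202)²) = √(105.698) ≈ 10.281,  v_1 = u/||u|| ≈ (0.2142, -0.953, 0.2142) (||v_1|| = 1).

λ_1 = 9.899,  λ_2 = 5,  λ_3 = 0.101;  v_1 ≈ (0.2142, -0.953, 0.2142)


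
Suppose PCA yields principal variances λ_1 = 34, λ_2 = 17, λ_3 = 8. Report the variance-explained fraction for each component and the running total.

Step 1 — total variance = trace(Sigma) = Σ λ_i = 34 + 17 + 8 = 59.

Step 2 — fraction explained by component i = λ_i / Σ λ:
  PC1: 34/59 = 0.5763
  PC2: 17/59 = 0.2881
  PC3: 8/59 = 0.1356

Step 3 — cumulative fraction after k components = (λ_1 + ... + λ_k) / Σ λ:
  k = 1: 34/59 = 0.5763
  k = 2: (34 + 17)/59 = 51/59 = 0.8644
  k = 3: (34 + 17 + 8)/59 = 59/59 = 1

Summary (fraction, with percent):

explained: PC1 0.5763 (57.63%), PC2 0.2881 (28.81%), PC3 0.1356 (13.56%);  cumulative: 0.5763, 0.8644, 1


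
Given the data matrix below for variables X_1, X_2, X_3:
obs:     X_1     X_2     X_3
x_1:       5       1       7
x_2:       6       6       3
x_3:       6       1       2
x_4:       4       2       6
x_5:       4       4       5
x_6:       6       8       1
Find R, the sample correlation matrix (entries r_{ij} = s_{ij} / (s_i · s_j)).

Step 1 — column means:
  mean(X_1) = (5 + 6 + 6 + 4 + 4 + 6) / 6 = 31/6 = 5.1667
  mean(X_2) = (1 + 6 + 1 + 2 + 4 + 8) / 6 = 22/6 = 3.6667
  mean(X_3) = (7 + 3 + 2 + 6 + 5 + 1) / 6 = 24/6 = 4

Step 2 — sample variances and covariances s[i,j] = (1/(n-1)) · Σ_k (x_{k,i} - mean_i) · (x_{k,j} - mean_j), with n-1 = 5:
  s[X_1,X_1] = ((-0.1667)·(-0.1667) + (0.8333)·(0.8333) + (0.8333)·(0.8333) + (-1.1667)·(-1.1667) + (-1.1667)·(-1.1667) + (0.8333)·(0.8333)) / 5 = 4.8333/5 = 0.9667
  s[X_1,X_2] = ((-0.1667)·(-2.6667) + (0.8333)·(2.3333) + (0.8333)·(-2.6667) + (-1.1667)·(-1.6667) + (-1.1667)·(0.3333) + (0.8333)·(4.3333)) / 5 = 5.3333/5 = 1.0667
  s[X_1,X_3] = ((-0.1667)·(3) + (0.8333)·(-1) + (0.8333)·(-2) + (-1.1667)·(2) + (-1.1667)·(1) + (0.8333)·(-3)) / 5 = -9/5 = -1.8
  s[X_2,X_2] = ((-2.6667)·(-2.6667) + (2.3333)·(2.3333) + (-2.6667)·(-2.6667) + (-1.6667)·(-1.6667) + (0.3333)·(0.3333) + (4.3333)·(4.3333)) / 5 = 41.3333/5 = 8.2667
  s[X_2,X_3] = ((-2.6667)·(3) + (2.3333)·(-1) + (-2.6667)·(-2) + (-1.6667)·(2) + (0.3333)·(1) + (4.3333)·(-3)) / 5 = -21/5 = -4.2
  s[X_3,X_3] = ((3)·(3) + (-1)·(-1) + (-2)·(-2) + (2)·(2) + (1)·(1) + (-3)·(-3)) / 5 = 28/5 = 5.6
  Sample standard deviations s_i = √(s[i,i]):
  s(X_1) = √(0.9667) = 0.9832
  s(X_2) = √(8.2667) = 2.8752
  s(X_3) = √(5.6) = 2.3664

Step 3 — r_{ij} = s_{ij} / (s_i · s_j):
  r[X_1,X_1] = 1 (diagonal).
  r[X_1,X_2] = 1.0667 / (0.9832 · 2.8752) = 1.0667 / 2.8269 = 0.3773
  r[X_1,X_3] = -1.8 / (0.9832 · 2.3664) = -1.8 / 2.3267 = -0.7736
  r[X_2,X_2] = 1 (diagonal).
  r[X_2,X_3] = -4.2 / (2.8752 · 2.3664) = -4.2 / 6.8039 = -0.6173
  r[X_3,X_3] = 1 (diagonal).

R is symmetric with unit diagonal. Assembling:

R = [[1, 0.3773, -0.7736],
 [0.3773, 1, -0.6173],
 [-0.7736, -0.6173, 1]]


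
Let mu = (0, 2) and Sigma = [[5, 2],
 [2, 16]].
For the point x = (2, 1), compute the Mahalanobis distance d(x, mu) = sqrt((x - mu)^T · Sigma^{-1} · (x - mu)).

Step 1 — centre the observation: (x - mu) = (2, -1).

Step 2 — invert Sigma. det(Sigma) = 5·16 - (2)² = 76.
  Sigma^{-1} = (1/det) · [[d, -b], [-b, a]] = [[0.2105, -0.0263],
 [-0.0263, 0.0658]].

Step 3 — form the quadratic (x - mu)^T · Sigma^{-1} · (x - mu):
  Sigma^{-1} · (x - mu) = (0.4474, -0.1184).
  (x - mu)^T · [Sigma^{-1} · (x - mu)] = (2)·(0.4474) + (-1)·(-0.1184) = 1.0132.

Step 4 — take square root: d = √(1.0132) ≈ 1.0066.

d(x, mu) = √(1.0132) ≈ 1.0066


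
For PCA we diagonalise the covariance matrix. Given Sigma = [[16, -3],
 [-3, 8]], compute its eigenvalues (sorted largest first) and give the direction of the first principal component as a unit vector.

Step 1 — characteristic polynomial of 2×2 Sigma:
  det(Sigma - λI) = λ² - trace · λ + det = 0.
  trace = 16 + 8 = 24, det = 16·8 - (-3)² = 119.
Step 2 — discriminant:
  Δ = trace² - 4·det = 576 - 476 = 100.
Step 3 — eigenvalues:
  λ = (trace ± √Δ)/2 = (24 ± 10)/2,
  λ_1 = 17,  λ_2 = 7.

Step 4 — unit eigenvector for λ_1: solve (Sigma - λ_1 I)v = 0. First row:
  (16 - 17)·v_x + (-3)·v_y = 0, i.e. (-1)·v_x + (-3)·v_y = 0,
  so v ∝ (b, λ_1 - a) = (-3, 1); multiply by -1 so the first entry is positive: u = (3, -1).
  ||u|| = √((3)² + (-1)²) = √(10) ≈ 3.1623,
  v_1 = u/||u|| ≈ (0.9487, -0.3162) (||v_1|| = 1).

λ_1 = 17,  λ_2 = 7;  v_1 ≈ (0.9487, -0.3162)


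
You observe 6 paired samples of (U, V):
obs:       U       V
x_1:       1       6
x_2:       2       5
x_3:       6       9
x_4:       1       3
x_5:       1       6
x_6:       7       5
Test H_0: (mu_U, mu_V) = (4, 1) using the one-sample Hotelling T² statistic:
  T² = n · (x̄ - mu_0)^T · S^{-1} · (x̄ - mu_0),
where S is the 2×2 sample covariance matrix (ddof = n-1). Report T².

Step 1 — sample mean vector:
  mean(U) = (1 + 2 + 6 + 1 + 1 + 7) / 6 = 18/6 = 3
  mean(V) = (6 + 5 + 9 + 3 + 6 + 5) / 6 = 34/6 = 5.6667
  x̄ = (3, 5.6667),  deviation x̄ - mu_0 = (3, 5.6667) - (4, 1) = (-1, 4.6667).

Step 2 — sample covariance matrix, S[i,j] = (1/(n-1)) · Σ_k (x_{k,i} - mean_i) · (x_{k,j} - mean_j), divisor n-1 = 5:
  S[U,U] = ((-2)·(-2) + (-1)·(-1) + (3)·(3) + (-2)·(-2) + (-2)·(-2) + (4)·(4)) / 5 = 38/5 = 7.6
  S[U,V] = ((-2)·(0.3333) + (-1)·(-0.6667) + (3)·(3.3333) + (-2)·(-2.6667) + (-2)·(0.3333) + (4)·(-0.6667)) / 5 = 12/5 = 2.4
  S[V,V] = ((0.3333)·(0.3333) + (-0.6667)·(-0.6667) + (3.3333)·(3.3333) + (-2.6667)·(-2.6667) + (0.3333)·(0.3333) + (-0.6667)·(-0.6667)) / 5 = 19.3333/5 = 3.8667
  S = [[7.6, 2.4],
 [2.4, 3.8667]].

Step 3 — invert S. det(S) = 7.6·3.8667 - (2.4)² = 23.6267.
  S^{-1} = (1/det) · [[d, -b], [-b, a]] = [[0.1637, -0.1016],
 [-0.1016, 0.3217]].

Step 4 — quadratic form (x̄ - mu_0)^T · S^{-1} · (x̄ - mu_0):
  S^{-1} · (x̄ - mu_0) = (-0.6377, 1.6027),
  (x̄ - mu_0)^T · [...] = (-1)·(-0.6377) + (4.6667)·(1.6027) = 8.117.

Step 5 — scale by n: T² = 6 · 8.117 = 48.702.

T² ≈ 48.702


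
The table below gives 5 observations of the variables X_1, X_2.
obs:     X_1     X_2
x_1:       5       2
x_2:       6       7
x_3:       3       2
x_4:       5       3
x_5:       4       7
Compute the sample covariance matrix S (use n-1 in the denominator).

Step 1 — column means:
  mean(X_1) = (5 + 6 + 3 + 5 + 4) / 5 = 23/5 = 4.6
  mean(X_2) = (2 + 7 + 2 + 3 + 7) / 5 = 21/5 = 4.2

Step 2 — sample covariance S[i,j] = (1/(n-1)) · Σ_k (x_{k,i} - mean_i) · (x_{k,j} - mean_j), with n-1 = 4.
  S[X_1,X_1] = ((0.4)·(0.4) + (1.4)·(1.4) + (-1.6)·(-1.6) + (0.4)·(0.4) + (-0.6)·(-0.6)) / 4 = 5.2/4 = 1.3
  S[X_1,X_2] = ((0.4)·(-2.2) + (1.4)·(2.8) + (-1.6)·(-2.2) + (0.4)·(-1.2) + (-0.6)·(2.8)) / 4 = 4.4/4 = 1.1
  S[X_2,X_2] = ((-2.2)·(-2.2) + (2.8)·(2.8) + (-2.2)·(-2.2) + (-1.2)·(-1.2) + (2.8)·(2.8)) / 4 = 26.8/4 = 6.7

S is symmetric (S[j,i] = S[i,j]). Assembling:

S = [[1.3, 1.1],
 [1.1, 6.7]]


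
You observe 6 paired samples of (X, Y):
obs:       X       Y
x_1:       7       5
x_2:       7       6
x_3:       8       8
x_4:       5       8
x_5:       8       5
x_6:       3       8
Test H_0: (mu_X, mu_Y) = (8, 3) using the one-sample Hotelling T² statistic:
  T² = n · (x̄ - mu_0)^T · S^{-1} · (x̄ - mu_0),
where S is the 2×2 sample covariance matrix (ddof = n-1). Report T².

Step 1 — sample mean vector:
  mean(X) = (7 + 7 + 8 + 5 + 8 + 3) / 6 = 38/6 = 6.3333
  mean(Y) = (5 + 6 + 8 + 8 + 5 + 8) / 6 = 40/6 = 6.6667
  x̄ = (6.3333, 6.6667),  deviation x̄ - mu_0 = (6.3333, 6.6667) - (8, 3) = (-1.6667, 3.6667).

Step 2 — sample covariance matrix, S[i,j] = (1/(n-1)) · Σ_k (x_{k,i} - mean_i) · (x_{k,j} - mean_j), divisor n-1 = 5:
  S[X,X] = ((0.6667)·(0.6667) + (0.6667)·(0.6667) + (1.6667)·(1.6667) + (-1.3333)·(-1.3333) + (1.6667)·(1.6667) + (-3.3333)·(-3.3333)) / 5 = 19.3333/5 = 3.8667
  S[X,Y] = ((0.6667)·(-1.6667) + (0.6667)·(-0.6667) + (1.6667)·(1.3333) + (-1.3333)·(1.3333) + (1.6667)·(-1.6667) + (-3.3333)·(1.3333)) / 5 = -8.3333/5 = -1.6667
  S[Y,Y] = ((-1.6667)·(-1.6667) + (-0.6667)·(-0.6667) + (1.3333)·(1.3333) + (1.3333)·(1.3333) + (-1.6667)·(-1.6667) + (1.3333)·(1.3333)) / 5 = 11.3333/5 = 2.2667
  S = [[3.8667, -1.6667],
 [-1.6667, 2.2667]].

Step 3 — invert S. det(S) = 3.8667·2.2667 - (-1.6667)² = 5.9867.
  S^{-1} = (1/det) · [[d, -b], [-b, a]] = [[0.3786, 0.2784],
 [0.2784, 0.6459]].

Step 4 — quadratic form (x̄ - mu_0)^T · S^{-1} · (x̄ - mu_0):
  S^{-1} · (x̄ - mu_0) = (0.3898, 1.9042),
  (x̄ - mu_0)^T · [...] = (-1.6667)·(0.3898) + (3.6667)·(1.9042) = 6.3326.

Step 5 — scale by n: T² = 6 · 6.3326 = 37.9955.

T² ≈ 37.9955


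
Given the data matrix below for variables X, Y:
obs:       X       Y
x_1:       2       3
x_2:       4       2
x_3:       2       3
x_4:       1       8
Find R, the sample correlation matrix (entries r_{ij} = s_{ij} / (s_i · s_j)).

Step 1 — column means:
  mean(X) = (2 + 4 + 2 + 1) / 4 = 9/4 = 2.25
  mean(Y) = (3 + 2 + 3 + 8) / 4 = 16/4 = 4

Step 2 — sample variances and covariances s[i,j] = (1/(n-1)) · Σ_k (x_{k,i} - mean_i) · (x_{k,j} - mean_j), with n-1 = 3:
  s[X,X] = ((-0.25)·(-0.25) + (1.75)·(1.75) + (-0.25)·(-0.25) + (-1.25)·(-1.25)) / 3 = 4.75/3 = 1.5833
  s[X,Y] = ((-0.25)·(-1) + (1.75)·(-2) + (-0.25)·(-1) + (-1.25)·(4)) / 3 = -8/3 = -2.6667
  s[Y,Y] = ((-1)·(-1) + (-2)·(-2) + (-1)·(-1) + (4)·(4)) / 3 = 22/3 = 7.3333
  Sample standard deviations s_i = √(s[i,i]):
  s(X) = √(1.5833) = 1.2583
  s(Y) = √(7.3333) = 2.708

Step 3 — r_{ij} = s_{ij} / (s_i · s_j):
  r[X,X] = 1 (diagonal).
  r[X,Y] = -2.6667 / (1.2583 · 2.708) = -2.6667 / 3.4075 = -0.7826
  r[Y,Y] = 1 (diagonal).

R is symmetric with unit diagonal. Assembling:

R = [[1, -0.7826],
 [-0.7826, 1]]


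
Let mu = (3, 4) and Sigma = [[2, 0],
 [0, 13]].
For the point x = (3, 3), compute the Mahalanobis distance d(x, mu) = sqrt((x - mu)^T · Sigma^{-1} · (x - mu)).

Step 1 — centre the observation: (x - mu) = (0, -1).

Step 2 — invert Sigma. det(Sigma) = 2·13 - (0)² = 26.
  Sigma^{-1} = (1/det) · [[d, -b], [-b, a]] = [[0.5, 0],
 [0, 0.0769]].

Step 3 — form the quadratic (x - mu)^T · Sigma^{-1} · (x - mu):
  Sigma^{-1} · (x - mu) = (0, -0.0769).
  (x - mu)^T · [Sigma^{-1} · (x - mu)] = (0)·(0) + (-1)·(-0.0769) = 0.0769.

Step 4 — take square root: d = √(0.0769) ≈ 0.2774.

d(x, mu) = √(0.0769) ≈ 0.2774


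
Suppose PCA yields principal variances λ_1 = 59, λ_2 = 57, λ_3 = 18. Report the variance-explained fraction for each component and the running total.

Step 1 — total variance = trace(Sigma) = Σ λ_i = 59 + 57 + 18 = 134.

Step 2 — fraction explained by component i = λ_i / Σ λ:
  PC1: 59/134 = 0.4403
  PC2: 57/134 = 0.4254
  PC3: 18/134 = 0.1343

Step 3 — cumulative fraction after k components = (λ_1 + ... + λ_k) / Σ λ:
  k = 1: 59/134 = 0.4403
  k = 2: (59 + 57)/134 = 116/134 = 0.8657
  k = 3: (59 + 57 + 18)/134 = 134/134 = 1

Summary (fraction, with percent):

explained: PC1 0.4403 (44.03%), PC2 0.4254 (42.54%), PC3 0.1343 (13.43%);  cumulative: 0.4403, 0.8657, 1


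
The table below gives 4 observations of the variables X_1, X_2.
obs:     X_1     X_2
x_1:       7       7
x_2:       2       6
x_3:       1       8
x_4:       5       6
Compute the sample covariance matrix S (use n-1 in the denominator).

Step 1 — column means:
  mean(X_1) = (7 + 2 + 1 + 5) / 4 = 15/4 = 3.75
  mean(X_2) = (7 + 6 + 8 + 6) / 4 = 27/4 = 6.75

Step 2 — sample covariance S[i,j] = (1/(n-1)) · Σ_k (x_{k,i} - mean_i) · (x_{k,j} - mean_j), with n-1 = 3.
  S[X_1,X_1] = ((3.25)·(3.25) + (-1.75)·(-1.75) + (-2.75)·(-2.75) + (1.25)·(1.25)) / 3 = 22.75/3 = 7.5833
  S[X_1,X_2] = ((3.25)·(0.25) + (-1.75)·(-0.75) + (-2.75)·(1.25) + (1.25)·(-0.75)) / 3 = -2.25/3 = -0.75
  S[X_2,X_2] = ((0.25)·(0.25) + (-0.75)·(-0.75) + (1.25)·(1.25) + (-0.75)·(-0.75)) / 3 = 2.75/3 = 0.9167

S is symmetric (S[j,i] = S[i,j]). Assembling:

S = [[7.5833, -0.75],
 [-0.75, 0.9167]]


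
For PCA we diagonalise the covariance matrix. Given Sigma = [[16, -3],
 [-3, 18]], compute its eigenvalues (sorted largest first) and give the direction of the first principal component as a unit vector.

Step 1 — characteristic polynomial of 2×2 Sigma:
  det(Sigma - λI) = λ² - trace · λ + det = 0.
  trace = 16 + 18 = 34, det = 16·18 - (-3)² = 279.
Step 2 — discriminant:
  Δ = trace² - 4·det = 1156 - 1116 = 40.
Step 3 — eigenvalues:
  λ = (trace ± √Δ)/2 = (34 ± 6.3246)/2,
  λ_1 = 20.1623,  λ_2 = 13.8377.

Step 4 — unit eigenvector for λ_1: solve (Sigma - λ_1 I)v = 0. First row:
  (16 - 20.1623)·v_x + (-3)·v_y = 0, i.e. (-4.1623)·v_x + (-3)·v_y = 0,
  so v ∝ (b, λ_1 - a) = (-3, 4.1623); multiply by -1 so the first entry is positive: u = (3, -4.1623).
  ||u|| = √((3)² + (-4.1623)²) = √(26.3246) ≈ 5.1307,
  v_1 = u/||u|| ≈ (0.5847, -0.8112) (||v_1|| = 1).

λ_1 = 20.1623,  λ_2 = 13.8377;  v_1 ≈ (0.5847, -0.8112)


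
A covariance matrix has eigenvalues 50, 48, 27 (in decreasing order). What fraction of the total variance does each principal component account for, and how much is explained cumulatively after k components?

Step 1 — total variance = trace(Sigma) = Σ λ_i = 50 + 48 + 27 = 125.

Step 2 — fraction explained by component i = λ_i / Σ λ:
  PC1: 50/125 = 0.4
  PC2: 48/125 = 0.384
  PC3: 27/125 = 0.216

Step 3 — cumulative fraction after k components = (λ_1 + ... + λ_k) / Σ λ:
  k = 1: 50/125 = 0.4
  k = 2: (50 + 48)/125 = 98/125 = 0.784
  k = 3: (50 + 48 + 27)/125 = 125/125 = 1

Summary (fraction, with percent):

explained: PC1 0.4 (40%), PC2 0.384 (38.4%), PC3 0.216 (21.6%);  cumulative: 0.4, 0.784, 1


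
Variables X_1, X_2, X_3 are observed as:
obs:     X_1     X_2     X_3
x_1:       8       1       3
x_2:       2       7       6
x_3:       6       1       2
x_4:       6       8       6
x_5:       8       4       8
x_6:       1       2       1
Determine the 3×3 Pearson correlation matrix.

Step 1 — column means:
  mean(X_1) = (8 + 2 + 6 + 6 + 8 + 1) / 6 = 31/6 = 5.1667
  mean(X_2) = (1 + 7 + 1 + 8 + 4 + 2) / 6 = 23/6 = 3.8333
  mean(X_3) = (3 + 6 + 2 + 6 + 8 + 1) / 6 = 26/6 = 4.3333

Step 2 — sample variances and covariances s[i,j] = (1/(n-1)) · Σ_k (x_{k,i} - mean_i) · (x_{k,j} - mean_j), with n-1 = 5:
  s[X_1,X_1] = ((2.8333)·(2.8333) + (-3.1667)·(-3.1667) + (0.8333)·(0.8333) + (0.8333)·(0.8333) + (2.8333)·(2.8333) + (-4.1667)·(-4.1667)) / 5 = 44.8333/5 = 8.9667
  s[X_1,X_2] = ((2.8333)·(-2.8333) + (-3.1667)·(3.1667) + (0.8333)·(-2.8333) + (0.8333)·(4.1667) + (2.8333)·(0.1667) + (-4.1667)·(-1.8333)) / 5 = -8.8333/5 = -1.7667
  s[X_1,X_3] = ((2.8333)·(-1.3333) + (-3.1667)·(1.6667) + (0.8333)·(-2.3333) + (0.8333)·(1.6667) + (2.8333)·(3.6667) + (-4.1667)·(-3.3333)) / 5 = 14.6667/5 = 2.9333
  s[X_2,X_2] = ((-2.8333)·(-2.8333) + (3.1667)·(3.1667) + (-2.8333)·(-2.8333) + (4.1667)·(4.1667) + (0.1667)·(0.1667) + (-1.8333)·(-1.8333)) / 5 = 46.8333/5 = 9.3667
  s[X_2,X_3] = ((-2.8333)·(-1.3333) + (3.1667)·(1.6667) + (-2.8333)·(-2.3333) + (4.1667)·(1.6667) + (0.1667)·(3.6667) + (-1.8333)·(-3.3333)) / 5 = 29.3333/5 = 5.8667
  s[X_3,X_3] = ((-1.3333)·(-1.3333) + (1.6667)·(1.6667) + (-2.3333)·(-2.3333) + (1.6667)·(1.6667) + (3.6667)·(3.6667) + (-3.3333)·(-3.3333)) / 5 = 37.3333/5 = 7.4667
  Sample standard deviations s_i = √(s[i,i]):
  s(X_1) = √(8.9667) = 2.9944
  s(X_2) = √(9.3667) = 3.0605
  s(X_3) = √(7.4667) = 2.7325

Step 3 — r_{ij} = s_{ij} / (s_i · s_j):
  r[X_1,X_1] = 1 (diagonal).
  r[X_1,X_2] = -1.7667 / (2.9944 · 3.0605) = -1.7667 / 9.1645 = -0.1928
  r[X_1,X_3] = 2.9333 / (2.9944 · 2.7325) = 2.9333 / 8.1824 = 0.3585
  r[X_2,X_2] = 1 (diagonal).
  r[X_2,X_3] = 5.8667 / (3.0605 · 2.7325) = 5.8667 / 8.3629 = 0.7015
  r[X_3,X_3] = 1 (diagonal).

R is symmetric with unit diagonal. Assembling:

R = [[1, -0.1928, 0.3585],
 [-0.1928, 1, 0.7015],
 [0.3585, 0.7015, 1]]


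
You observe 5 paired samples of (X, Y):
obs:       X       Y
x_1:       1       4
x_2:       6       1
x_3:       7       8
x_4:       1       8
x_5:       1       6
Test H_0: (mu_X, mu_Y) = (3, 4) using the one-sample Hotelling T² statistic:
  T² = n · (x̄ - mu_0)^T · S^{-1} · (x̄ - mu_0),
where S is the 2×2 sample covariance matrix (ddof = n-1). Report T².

Step 1 — sample mean vector:
  mean(X) = (1 + 6 + 7 + 1 + 1) / 5 = 16/5 = 3.2
  mean(Y) = (4 + 1 + 8 + 8 + 6) / 5 = 27/5 = 5.4
  x̄ = (3.2, 5.4),  deviation x̄ - mu_0 = (3.2, 5.4) - (3, 4) = (0.2, 1.4).

Step 2 — sample covariance matrix, S[i,j] = (1/(n-1)) · Σ_k (x_{k,i} - mean_i) · (x_{k,j} - mean_j), divisor n-1 = 4:
  S[X,X] = ((-2.2)·(-2.2) + (2.8)·(2.8) + (3.8)·(3.8) + (-2.2)·(-2.2) + (-2.2)·(-2.2)) / 4 = 36.8/4 = 9.2
  S[X,Y] = ((-2.2)·(-1.4) + (2.8)·(-4.4) + (3.8)·(2.6) + (-2.2)·(2.6) + (-2.2)·(0.6)) / 4 = -6.4/4 = -1.6
  S[Y,Y] = ((-1.4)·(-1.4) + (-4.4)·(-4.4) + (2.6)·(2.6) + (2.6)·(2.6) + (0.6)·(0.6)) / 4 = 35.2/4 = 8.8
  S = [[9.2, -1.6],
 [-1.6, 8.8]].

Step 3 — invert S. det(S) = 9.2·8.8 - (-1.6)² = 78.4.
  S^{-1} = (1/det) · [[d, -b], [-b, a]] = [[0.1122, 0.0204],
 [0.0204, 0.1173]].

Step 4 — quadratic form (x̄ - mu_0)^T · S^{-1} · (x̄ - mu_0):
  S^{-1} · (x̄ - mu_0) = (0.051, 0.1684),
  (x̄ - mu_0)^T · [...] = (0.2)·(0.051) + (1.4)·(0.1684) = 0.2459.

Step 5 — scale by n: T² = 5 · 0.2459 = 1.2296.

T² ≈ 1.2296


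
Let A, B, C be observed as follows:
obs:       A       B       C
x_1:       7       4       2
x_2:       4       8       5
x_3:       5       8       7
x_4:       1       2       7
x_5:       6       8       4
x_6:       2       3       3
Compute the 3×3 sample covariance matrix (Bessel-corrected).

Step 1 — column means:
  mean(A) = (7 + 4 + 5 + 1 + 6 + 2) / 6 = 25/6 = 4.1667
  mean(B) = (4 + 8 + 8 + 2 + 8 + 3) / 6 = 33/6 = 5.5
  mean(C) = (2 + 5 + 7 + 7 + 4 + 3) / 6 = 28/6 = 4.6667

Step 2 — sample covariance S[i,j] = (1/(n-1)) · Σ_k (x_{k,i} - mean_i) · (x_{k,j} - mean_j), with n-1 = 5.
  S[A,A] = ((2.8333)·(2.8333) + (-0.1667)·(-0.1667) + (0.8333)·(0.8333) + (-3.1667)·(-3.1667) + (1.8333)·(1.8333) + (-2.1667)·(-2.1667)) / 5 = 26.8333/5 = 5.3667
  S[A,B] = ((2.8333)·(-1.5) + (-0.1667)·(2.5) + (0.8333)·(2.5) + (-3.1667)·(-3.5) + (1.8333)·(2.5) + (-2.1667)·(-2.5)) / 5 = 18.5/5 = 3.7
  S[A,C] = ((2.8333)·(-2.6667) + (-0.1667)·(0.3333) + (0.8333)·(2.3333) + (-3.1667)·(2.3333) + (1.8333)·(-0.6667) + (-2.1667)·(-1.6667)) / 5 = -10.6667/5 = -2.1333
  S[B,B] = ((-1.5)·(-1.5) + (2.5)·(2.5) + (2.5)·(2.5) + (-3.5)·(-3.5) + (2.5)·(2.5) + (-2.5)·(-2.5)) / 5 = 39.5/5 = 7.9
  S[B,C] = ((-1.5)·(-2.6667) + (2.5)·(0.3333) + (2.5)·(2.3333) + (-3.5)·(2.3333) + (2.5)·(-0.6667) + (-2.5)·(-1.6667)) / 5 = 5/5 = 1
  S[C,C] = ((-2.6667)·(-2.6667) + (0.3333)·(0.3333) + (2.3333)·(2.3333) + (2.3333)·(2.3333) + (-0.6667)·(-0.6667) + (-1.6667)·(-1.6667)) / 5 = 21.3333/5 = 4.2667

S is symmetric (S[j,i] = S[i,j]). Assembling:

S = [[5.3667, 3.7, -2.1333],
 [3.7, 7.9, 1],
 [-2.1333, 1, 4.2667]]


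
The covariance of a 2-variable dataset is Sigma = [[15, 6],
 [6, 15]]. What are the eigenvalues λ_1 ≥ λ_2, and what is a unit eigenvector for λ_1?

Step 1 — characteristic polynomial of 2×2 Sigma:
  det(Sigma - λI) = λ² - trace · λ + det = 0.
  trace = 15 + 15 = 30, det = 15·15 - (6)² = 189.
Step 2 — discriminant:
  Δ = trace² - 4·det = 900 - 756 = 144.
Step 3 — eigenvalues:
  λ = (trace ± √Δ)/2 = (30 ± 12)/2,
  λ_1 = 21,  λ_2 = 9.

Step 4 — unit eigenvector for λ_1: solve (Sigma - λ_1 I)v = 0. First row:
  (15 - 21)·v_x + (6)·v_y = 0, i.e. (-6)·v_x + (6)·v_y = 0,
  so v ∝ (b, λ_1 - a) = (6, 6) = u.
  ||u|| = √((6)² + (6)²) = √(72) ≈ 8.4853,
  v_1 = u/||u|| ≈ (0.7071, 0.7071) (||v_1|| = 1).

λ_1 = 21,  λ_2 = 9;  v_1 ≈ (0.7071, 0.7071)


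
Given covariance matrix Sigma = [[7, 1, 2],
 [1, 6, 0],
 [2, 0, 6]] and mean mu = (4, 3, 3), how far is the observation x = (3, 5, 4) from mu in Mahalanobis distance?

Step 1 — centre the observation: (x - mu) = (-1, 2, 1).

Step 2 — invert Sigma (cofactor / det for 3×3, or solve directly):
  Sigma^{-1} = [[0.1622, -0.027, -0.0541],
 [-0.027, 0.1712, 0.009],
 [-0.0541, 0.009, 0.1847]].

Step 3 — form the quadratic (x - mu)^T · Sigma^{-1} · (x - mu):
  Sigma^{-1} · (x - mu) = (-0.2703, 0.3784, 0.2568).
  (x - mu)^T · [Sigma^{-1} · (x - mu)] = (-1)·(-0.2703) + (2)·(0.3784) + (1)·(0.2568) = 1.2838.

Step 4 — take square root: d = √(1.2838) ≈ 1.133.

d(x, mu) = √(1.2838) ≈ 1.133


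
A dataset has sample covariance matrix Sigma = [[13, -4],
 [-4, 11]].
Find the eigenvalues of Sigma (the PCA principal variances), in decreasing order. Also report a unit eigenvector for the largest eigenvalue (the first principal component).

Step 1 — characteristic polynomial of 2×2 Sigma:
  det(Sigma - λI) = λ² - trace · λ + det = 0.
  trace = 13 + 11 = 24, det = 13·11 - (-4)² = 127.
Step 2 — discriminant:
  Δ = trace² - 4·det = 576 - 508 = 68.
Step 3 — eigenvalues:
  λ = (trace ± √Δ)/2 = (24 ± 8.2462)/2,
  λ_1 = 16.1231,  λ_2 = 7.8769.

Step 4 — unit eigenvector for λ_1: solve (Sigma - λ_1 I)v = 0. First row:
  (13 - 16.1231)·v_x + (-4)·v_y = 0, i.e. (-3.1231)·v_x + (-4)·v_y = 0,
  so v ∝ (b, λ_1 - a) = (-4, 3.1231); multiply by -1 so the first entry is positive: u = (4, -3.1231).
  ||u|| = √((4)² + (-3.1231)²) = √(25.7538) ≈ 5.0748,
  v_1 = u/||u|| ≈ (0.7882, -0.6154) (||v_1|| = 1).

λ_1 = 16.1231,  λ_2 = 7.8769;  v_1 ≈ (0.7882, -0.6154)


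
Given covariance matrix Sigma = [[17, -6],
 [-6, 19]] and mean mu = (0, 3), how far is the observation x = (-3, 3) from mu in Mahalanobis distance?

Step 1 — centre the observation: (x - mu) = (-3, 0).

Step 2 — invert Sigma. det(Sigma) = 17·19 - (-6)² = 287.
  Sigma^{-1} = (1/det) · [[d, -b], [-b, a]] = [[0.0662, 0.0209],
 [0.0209, 0.0592]].

Step 3 — form the quadratic (x - mu)^T · Sigma^{-1} · (x - mu):
  Sigma^{-1} · (x - mu) = (-0.1986, -0.0627).
  (x - mu)^T · [Sigma^{-1} · (x - mu)] = (-3)·(-0.1986) + (0)·(-0.0627) = 0.5958.

Step 4 — take square root: d = √(0.5958) ≈ 0.7719.

d(x, mu) = √(0.5958) ≈ 0.7719


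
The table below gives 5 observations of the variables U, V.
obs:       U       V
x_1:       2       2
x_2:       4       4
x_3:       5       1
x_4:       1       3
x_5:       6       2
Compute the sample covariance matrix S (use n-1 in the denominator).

Step 1 — column means:
  mean(U) = (2 + 4 + 5 + 1 + 6) / 5 = 18/5 = 3.6
  mean(V) = (2 + 4 + 1 + 3 + 2) / 5 = 12/5 = 2.4

Step 2 — sample covariance S[i,j] = (1/(n-1)) · Σ_k (x_{k,i} - mean_i) · (x_{k,j} - mean_j), with n-1 = 4.
  S[U,U] = ((-1.6)·(-1.6) + (0.4)·(0.4) + (1.4)·(1.4) + (-2.6)·(-2.6) + (2.4)·(2.4)) / 4 = 17.2/4 = 4.3
  S[U,V] = ((-1.6)·(-0.4) + (0.4)·(1.6) + (1.4)·(-1.4) + (-2.6)·(0.6) + (2.4)·(-0.4)) / 4 = -3.2/4 = -0.8
  S[V,V] = ((-0.4)·(-0.4) + (1.6)·(1.6) + (-1.4)·(-1.4) + (0.6)·(0.6) + (-0.4)·(-0.4)) / 4 = 5.2/4 = 1.3

S is symmetric (S[j,i] = S[i,j]). Assembling:

S = [[4.3, -0.8],
 [-0.8, 1.3]]


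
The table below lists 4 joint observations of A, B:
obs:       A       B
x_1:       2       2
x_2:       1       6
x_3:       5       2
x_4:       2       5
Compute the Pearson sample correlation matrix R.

Step 1 — column means:
  mean(A) = (2 + 1 + 5 + 2) / 4 = 10/4 = 2.5
  mean(B) = (2 + 6 + 2 + 5) / 4 = 15/4 = 3.75

Step 2 — sample variances and covariances s[i,j] = (1/(n-1)) · Σ_k (x_{k,i} - mean_i) · (x_{k,j} - mean_j), with n-1 = 3:
  s[A,A] = ((-0.5)·(-0.5) + (-1.5)·(-1.5) + (2.5)·(2.5) + (-0.5)·(-0.5)) / 3 = 9/3 = 3
  s[A,B] = ((-0.5)·(-1.75) + (-1.5)·(2.25) + (2.5)·(-1.75) + (-0.5)·(1.25)) / 3 = -7.5/3 = -2.5
  s[B,B] = ((-1.75)·(-1.75) + (2.25)·(2.25) + (-1.75)·(-1.75) + (1.25)·(1.25)) / 3 = 12.75/3 = 4.25
  Sample standard deviations s_i = √(s[i,i]):
  s(A) = √(3) = 1.7321
  s(B) = √(4.25) = 2.0616

Step 3 — r_{ij} = s_{ij} / (s_i · s_j):
  r[A,A] = 1 (diagonal).
  r[A,B] = -2.5 / (1.7321 · 2.0616) = -2.5 / 3.5707 = -0.7001
  r[B,B] = 1 (diagonal).

R is symmetric with unit diagonal. Assembling:

R = [[1, -0.7001],
 [-0.7001, 1]]


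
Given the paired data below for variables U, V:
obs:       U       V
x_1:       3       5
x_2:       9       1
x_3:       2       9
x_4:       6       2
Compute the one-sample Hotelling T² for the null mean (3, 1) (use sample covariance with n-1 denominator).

Step 1 — sample mean vector:
  mean(U) = (3 + 9 + 2 + 6) / 4 = 20/4 = 5
  mean(V) = (5 + 1 + 9 + 2) / 4 = 17/4 = 4.25
  x̄ = (5, 4.25),  deviation x̄ - mu_0 = (5, 4.25) - (3, 1) = (2, 3.25).

Step 2 — sample covariance matrix, S[i,j] = (1/(n-1)) · Σ_k (x_{k,i} - mean_i) · (x_{k,j} - mean_j), divisor n-1 = 3:
  S[U,U] = ((-2)·(-2) + (4)·(4) + (-3)·(-3) + (1)·(1)) / 3 = 30/3 = 10
  S[U,V] = ((-2)·(0.75) + (4)·(-3.25) + (-3)·(4.75) + (1)·(-2.25)) / 3 = -31/3 = -10.3333
  S[V,V] = ((0.75)·(0.75) + (-3.25)·(-3.25) + (4.75)·(4.75) + (-2.25)·(-2.25)) / 3 = 38.75/3 = 12.9167
  S = [[10, -10.3333],
 [-10.3333, 12.9167]].

Step 3 — invert S. det(S) = 10·12.9167 - (-10.3333)² = 22.3889.
  S^{-1} = (1/det) · [[d, -b], [-b, a]] = [[0.5769, 0.4615],
 [0.4615, 0.4467]].

Step 4 — quadratic form (x̄ - mu_0)^T · S^{-1} · (x̄ - mu_0):
  S^{-1} · (x̄ - mu_0) = (2.6538, 2.3747),
  (x̄ - mu_0)^T · [...] = (2)·(2.6538) + (3.25)·(2.3747) = 13.0254.

Step 5 — scale by n: T² = 4 · 13.0254 = 52.1017.

T² ≈ 52.1017


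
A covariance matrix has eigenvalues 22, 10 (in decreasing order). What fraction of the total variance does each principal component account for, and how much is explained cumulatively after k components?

Step 1 — total variance = trace(Sigma) = Σ λ_i = 22 + 10 = 32.

Step 2 — fraction explained by component i = λ_i / Σ λ:
  PC1: 22/32 = 0.6875
  PC2: 10/32 = 0.3125

Step 3 — cumulative fraction after k components = (λ_1 + ... + λ_k) / Σ λ:
  k = 1: 22/32 = 0.6875
  k = 2: (22 + 10)/32 = 32/32 = 1

Summary (fraction, with percent):

explained: PC1 0.6875 (68.75%), PC2 0.3125 (31.25%);  cumulative: 0.6875, 1


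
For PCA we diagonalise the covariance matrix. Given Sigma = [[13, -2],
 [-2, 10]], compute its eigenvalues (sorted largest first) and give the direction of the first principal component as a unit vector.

Step 1 — characteristic polynomial of 2×2 Sigma:
  det(Sigma - λI) = λ² - trace · λ + det = 0.
  trace = 13 + 10 = 23, det = 13·10 - (-2)² = 126.
Step 2 — discriminant:
  Δ = trace² - 4·det = 529 - 504 = 25.
Step 3 — eigenvalues:
  λ = (trace ± √Δ)/2 = (23 ± 5)/2,
  λ_1 = 14,  λ_2 = 9.

Step 4 — unit eigenvector for λ_1: solve (Sigma - λ_1 I)v = 0. First row:
  (13 - 14)·v_x + (-2)·v_y = 0, i.e. (-1)·v_x + (-2)·v_y = 0,
  so v ∝ (b, λ_1 - a) = (-2, 1); multiply by -1 so the first entry is positive: u = (2, -1).
  ||u|| = √((2)² + (-1)²) = √(5) ≈ 2.2361,
  v_1 = u/||u|| ≈ (0.8944, -0.4472) (||v_1|| = 1).

λ_1 = 14,  λ_2 = 9;  v_1 ≈ (0.8944, -0.4472)


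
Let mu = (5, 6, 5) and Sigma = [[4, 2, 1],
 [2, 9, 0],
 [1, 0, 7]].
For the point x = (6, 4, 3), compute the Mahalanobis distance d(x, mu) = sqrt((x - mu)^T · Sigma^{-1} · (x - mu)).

Step 1 — centre the observation: (x - mu) = (1, -2, -2).

Step 2 — invert Sigma (cofactor / det for 3×3, or solve directly):
  Sigma^{-1} = [[0.293, -0.0651, -0.0419],
 [-0.0651, 0.1256, 0.0093],
 [-0.0419, 0.0093, 0.1488]].

Step 3 — form the quadratic (x - mu)^T · Sigma^{-1} · (x - mu):
  Sigma^{-1} · (x - mu) = (0.507, -0.3349, -0.3581).
  (x - mu)^T · [Sigma^{-1} · (x - mu)] = (1)·(0.507) + (-2)·(-0.3349) + (-2)·(-0.3581) = 1.893.

Step 4 — take square root: d = √(1.893) ≈ 1.3759.

d(x, mu) = √(1.893) ≈ 1.3759


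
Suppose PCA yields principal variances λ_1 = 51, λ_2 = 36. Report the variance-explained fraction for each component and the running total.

Step 1 — total variance = trace(Sigma) = Σ λ_i = 51 + 36 = 87.

Step 2 — fraction explained by component i = λ_i / Σ λ:
  PC1: 51/87 = 0.5862
  PC2: 36/87 = 0.4138

Step 3 — cumulative fraction after k components = (λ_1 + ... + λ_k) / Σ λ:
  k = 1: 51/87 = 0.5862
  k = 2: (51 + 36)/87 = 87/87 = 1

Summary (fraction, with percent):

explained: PC1 0.5862 (58.62%), PC2 0.4138 (41.38%);  cumulative: 0.5862, 1


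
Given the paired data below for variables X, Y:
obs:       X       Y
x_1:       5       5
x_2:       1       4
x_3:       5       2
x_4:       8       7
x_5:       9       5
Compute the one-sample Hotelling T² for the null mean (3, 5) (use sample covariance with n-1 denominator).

Step 1 — sample mean vector:
  mean(X) = (5 + 1 + 5 + 8 + 9) / 5 = 28/5 = 5.6
  mean(Y) = (5 + 4 + 2 + 7 + 5) / 5 = 23/5 = 4.6
  x̄ = (5.6, 4.6),  deviation x̄ - mu_0 = (5.6, 4.6) - (3, 5) = (2.6, -0.4).

Step 2 — sample covariance matrix, S[i,j] = (1/(n-1)) · Σ_k (x_{k,i} - mean_i) · (x_{k,j} - mean_j), divisor n-1 = 4:
  S[X,X] = ((-0.6)·(-0.6) + (-4.6)·(-4.6) + (-0.6)·(-0.6) + (2.4)·(2.4) + (3.4)·(3.4)) / 4 = 39.2/4 = 9.8
  S[X,Y] = ((-0.6)·(0.4) + (-4.6)·(-0.6) + (-0.6)·(-2.6) + (2.4)·(2.4) + (3.4)·(0.4)) / 4 = 11.2/4 = 2.8
  S[Y,Y] = ((0.4)·(0.4) + (-0.6)·(-0.6) + (-2.6)·(-2.6) + (2.4)·(2.4) + (0.4)·(0.4)) / 4 = 13.2/4 = 3.3
  S = [[9.8, 2.8],
 [2.8, 3.3]].

Step 3 — invert S. det(S) = 9.8·3.3 - (2.8)² = 24.5.
  S^{-1} = (1/det) · [[d, -b], [-b, a]] = [[0.1347, -0.1143],
 [-0.1143, 0.4]].

Step 4 — quadratic form (x̄ - mu_0)^T · S^{-1} · (x̄ - mu_0):
  S^{-1} · (x̄ - mu_0) = (0.3959, -0.4571),
  (x̄ - mu_0)^T · [...] = (2.6)·(0.3959) + (-0.4)·(-0.4571) = 1.2122.

Step 5 — scale by n: T² = 5 · 1.2122 = 6.0612.

T² ≈ 6.0612


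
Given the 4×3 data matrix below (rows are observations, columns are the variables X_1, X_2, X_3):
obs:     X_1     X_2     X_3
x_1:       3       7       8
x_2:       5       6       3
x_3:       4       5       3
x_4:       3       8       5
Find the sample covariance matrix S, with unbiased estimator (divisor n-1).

Step 1 — column means:
  mean(X_1) = (3 + 5 + 4 + 3) / 4 = 15/4 = 3.75
  mean(X_2) = (7 + 6 + 5 + 8) / 4 = 26/4 = 6.5
  mean(X_3) = (8 + 3 + 3 + 5) / 4 = 19/4 = 4.75

Step 2 — sample covariance S[i,j] = (1/(n-1)) · Σ_k (x_{k,i} - mean_i) · (x_{k,j} - mean_j), with n-1 = 3.
  S[X_1,X_1] = ((-0.75)·(-0.75) + (1.25)·(1.25) + (0.25)·(0.25) + (-0.75)·(-0.75)) / 3 = 2.75/3 = 0.9167
  S[X_1,X_2] = ((-0.75)·(0.5) + (1.25)·(-0.5) + (0.25)·(-1.5) + (-0.75)·(1.5)) / 3 = -2.5/3 = -0.8333
  S[X_1,X_3] = ((-0.75)·(3.25) + (1.25)·(-1.75) + (0.25)·(-1.75) + (-0.75)·(0.25)) / 3 = -5.25/3 = -1.75
  S[X_2,X_2] = ((0.5)·(0.5) + (-0.5)·(-0.5) + (-1.5)·(-1.5) + (1.5)·(1.5)) / 3 = 5/3 = 1.6667
  S[X_2,X_3] = ((0.5)·(3.25) + (-0.5)·(-1.75) + (-1.5)·(-1.75) + (1.5)·(0.25)) / 3 = 5.5/3 = 1.8333
  S[X_3,X_3] = ((3.25)·(3.25) + (-1.75)·(-1.75) + (-1.75)·(-1.75) + (0.25)·(0.25)) / 3 = 16.75/3 = 5.5833

S is symmetric (S[j,i] = S[i,j]). Assembling:

S = [[0.9167, -0.8333, -1.75],
 [-0.8333, 1.6667, 1.8333],
 [-1.75, 1.8333, 5.5833]]


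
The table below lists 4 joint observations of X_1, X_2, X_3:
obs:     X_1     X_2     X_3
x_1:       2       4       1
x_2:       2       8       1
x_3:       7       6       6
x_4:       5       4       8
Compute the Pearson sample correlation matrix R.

Step 1 — column means:
  mean(X_1) = (2 + 2 + 7 + 5) / 4 = 16/4 = 4
  mean(X_2) = (4 + 8 + 6 + 4) / 4 = 22/4 = 5.5
  mean(X_3) = (1 + 1 + 6 + 8) / 4 = 16/4 = 4

Step 2 — sample variances and covariances s[i,j] = (1/(n-1)) · Σ_k (x_{k,i} - mean_i) · (x_{k,j} - mean_j), with n-1 = 3:
  s[X_1,X_1] = ((-2)·(-2) + (-2)·(-2) + (3)·(3) + (1)·(1)) / 3 = 18/3 = 6
  s[X_1,X_2] = ((-2)·(-1.5) + (-2)·(2.5) + (3)·(0.5) + (1)·(-1.5)) / 3 = -2/3 = -0.6667
  s[X_1,X_3] = ((-2)·(-3) + (-2)·(-3) + (3)·(2) + (1)·(4)) / 3 = 22/3 = 7.3333
  s[X_2,X_2] = ((-1.5)·(-1.5) + (2.5)·(2.5) + (0.5)·(0.5) + (-1.5)·(-1.5)) / 3 = 11/3 = 3.6667
  s[X_2,X_3] = ((-1.5)·(-3) + (2.5)·(-3) + (0.5)·(2) + (-1.5)·(4)) / 3 = -8/3 = -2.6667
  s[X_3,X_3] = ((-3)·(-3) + (-3)·(-3) + (2)·(2) + (4)·(4)) / 3 = 38/3 = 12.6667
  Sample standard deviations s_i = √(s[i,i]):
  s(X_1) = √(6) = 2.4495
  s(X_2) = √(3.6667) = 1.9149
  s(X_3) = √(12.6667) = 3.559

Step 3 — r_{ij} = s_{ij} / (s_i · s_j):
  r[X_1,X_1] = 1 (diagonal).
  r[X_1,X_2] = -0.6667 / (2.4495 · 1.9149) = -0.6667 / 4.6904 = -0.1421
  r[X_1,X_3] = 7.3333 / (2.4495 · 3.559) = 7.3333 / 8.7178 = 0.8412
  r[X_2,X_2] = 1 (diagonal).
  r[X_2,X_3] = -2.6667 / (1.9149 · 3.559) = -2.6667 / 6.815 = -0.3913
  r[X_3,X_3] = 1 (diagonal).

R is symmetric with unit diagonal. Assembling:

R = [[1, -0.1421, 0.8412],
 [-0.1421, 1, -0.3913],
 [0.8412, -0.3913, 1]]


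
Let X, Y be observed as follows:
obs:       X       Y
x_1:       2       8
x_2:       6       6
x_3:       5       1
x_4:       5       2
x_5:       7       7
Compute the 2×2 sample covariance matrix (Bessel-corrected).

Step 1 — column means:
  mean(X) = (2 + 6 + 5 + 5 + 7) / 5 = 25/5 = 5
  mean(Y) = (8 + 6 + 1 + 2 + 7) / 5 = 24/5 = 4.8

Step 2 — sample covariance S[i,j] = (1/(n-1)) · Σ_k (x_{k,i} - mean_i) · (x_{k,j} - mean_j), with n-1 = 4.
  S[X,X] = ((-3)·(-3) + (1)·(1) + (0)·(0) + (0)·(0) + (2)·(2)) / 4 = 14/4 = 3.5
  S[X,Y] = ((-3)·(3.2) + (1)·(1.2) + (0)·(-3.8) + (0)·(-2.8) + (2)·(2.2)) / 4 = -4/4 = -1
  S[Y,Y] = ((3.2)·(3.2) + (1.2)·(1.2) + (-3.8)·(-3.8) + (-2.8)·(-2.8) + (2.2)·(2.2)) / 4 = 38.8/4 = 9.7

S is symmetric (S[j,i] = S[i,j]). Assembling:

S = [[3.5, -1],
 [-1, 9.7]]


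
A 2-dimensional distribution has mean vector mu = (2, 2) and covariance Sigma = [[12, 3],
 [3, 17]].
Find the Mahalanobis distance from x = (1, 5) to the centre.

Step 1 — centre the observation: (x - mu) = (-1, 3).

Step 2 — invert Sigma. det(Sigma) = 12·17 - (3)² = 195.
  Sigma^{-1} = (1/det) · [[d, -b], [-b, a]] = [[0.0872, -0.0154],
 [-0.0154, 0.0615]].

Step 3 — form the quadratic (x - mu)^T · Sigma^{-1} · (x - mu):
  Sigma^{-1} · (x - mu) = (-0.1333, 0.2).
  (x - mu)^T · [Sigma^{-1} · (x - mu)] = (-1)·(-0.1333) + (3)·(0.2) = 0.7333.

Step 4 — take square root: d = √(0.7333) ≈ 0.8563.

d(x, mu) = √(0.7333) ≈ 0.8563


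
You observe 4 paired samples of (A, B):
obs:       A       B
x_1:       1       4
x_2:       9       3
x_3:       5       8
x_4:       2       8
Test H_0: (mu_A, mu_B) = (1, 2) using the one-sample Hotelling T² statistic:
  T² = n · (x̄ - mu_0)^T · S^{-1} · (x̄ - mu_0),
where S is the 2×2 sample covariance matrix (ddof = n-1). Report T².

Step 1 — sample mean vector:
  mean(A) = (1 + 9 + 5 + 2) / 4 = 17/4 = 4.25
  mean(B) = (4 + 3 + 8 + 8) / 4 = 23/4 = 5.75
  x̄ = (4.25, 5.75),  deviation x̄ - mu_0 = (4.25, 5.75) - (1, 2) = (3.25, 3.75).

Step 2 — sample covariance matrix, S[i,j] = (1/(n-1)) · Σ_k (x_{k,i} - mean_i) · (x_{k,j} - mean_j), divisor n-1 = 3:
  S[A,A] = ((-3.25)·(-3.25) + (4.75)·(4.75) + (0.75)·(0.75) + (-2.25)·(-2.25)) / 3 = 38.75/3 = 12.9167
  S[A,B] = ((-3.25)·(-1.75) + (4.75)·(-2.75) + (0.75)·(2.25) + (-2.25)·(2.25)) / 3 = -10.75/3 = -3.5833
  S[B,B] = ((-1.75)·(-1.75) + (-2.75)·(-2.75) + (2.25)·(2.25) + (2.25)·(2.25)) / 3 = 20.75/3 = 6.9167
  S = [[12.9167, -3.5833],
 [-3.5833, 6.9167]].

Step 3 — invert S. det(S) = 12.9167·6.9167 - (-3.5833)² = 76.5.
  S^{-1} = (1/det) · [[d, -b], [-b, a]] = [[0.0904, 0.0468],
 [0.0468, 0.1688]].

Step 4 — quadratic form (x̄ - mu_0)^T · S^{-1} · (x̄ - mu_0):
  S^{-1} · (x̄ - mu_0) = (0.4695, 0.7854),
  (x̄ - mu_0)^T · [...] = (3.25)·(0.4695) + (3.75)·(0.7854) = 4.4711.

Step 5 — scale by n: T² = 4 · 4.4711 = 17.8845.

T² ≈ 17.8845


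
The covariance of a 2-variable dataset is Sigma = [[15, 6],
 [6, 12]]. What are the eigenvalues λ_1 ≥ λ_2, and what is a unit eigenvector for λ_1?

Step 1 — characteristic polynomial of 2×2 Sigma:
  det(Sigma - λI) = λ² - trace · λ + det = 0.
  trace = 15 + 12 = 27, det = 15·12 - (6)² = 144.
Step 2 — discriminant:
  Δ = trace² - 4·det = 729 - 576 = 153.
Step 3 — eigenvalues:
  λ = (trace ± √Δ)/2 = (27 ± 12.3693)/2,
  λ_1 = 19.6847,  λ_2 = 7.3153.

Step 4 — unit eigenvector for λ_1: solve (Sigma - λ_1 I)v = 0. First row:
  (15 - 19.6847)·v_x + (6)·v_y = 0, i.e. (-4.6847)·v_x + (6)·v_y = 0,
  so v ∝ (b, λ_1 - a) = (6, 4.6847) = u.
  ||u|| = √((6)² + (4.6847)²) = √(57.946) ≈ 7.6122,
  v_1 = u/||u|| ≈ (0.7882, 0.6154) (||v_1|| = 1).

λ_1 = 19.6847,  λ_2 = 7.3153;  v_1 ≈ (0.7882, 0.6154)


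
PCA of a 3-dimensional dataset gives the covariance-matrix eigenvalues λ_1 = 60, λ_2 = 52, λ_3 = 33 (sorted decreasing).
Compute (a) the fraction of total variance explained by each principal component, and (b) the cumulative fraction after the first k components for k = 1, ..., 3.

Step 1 — total variance = trace(Sigma) = Σ λ_i = 60 + 52 + 33 = 145.

Step 2 — fraction explained by component i = λ_i / Σ λ:
  PC1: 60/145 = 0.4138
  PC2: 52/145 = 0.3586
  PC3: 33/145 = 0.2276

Step 3 — cumulative fraction after k components = (λ_1 + ... + λ_k) / Σ λ:
  k = 1: 60/145 = 0.4138
  k = 2: (60 + 52)/145 = 112/145 = 0.7724
  k = 3: (60 + 52 + 33)/145 = 145/145 = 1

Summary (fraction, with percent):

explained: PC1 0.4138 (41.38%), PC2 0.3586 (35.86%), PC3 0.2276 (22.76%);  cumulative: 0.4138, 0.7724, 1


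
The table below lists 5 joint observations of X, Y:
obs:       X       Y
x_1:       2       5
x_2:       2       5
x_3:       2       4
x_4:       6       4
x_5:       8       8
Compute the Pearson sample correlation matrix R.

Step 1 — column means:
  mean(X) = (2 + 2 + 2 + 6 + 8) / 5 = 20/5 = 4
  mean(Y) = (5 + 5 + 4 + 4 + 8) / 5 = 26/5 = 5.2

Step 2 — sample variances and covariances s[i,j] = (1/(n-1)) · Σ_k (x_{k,i} - mean_i) · (x_{k,j} - mean_j), with n-1 = 4:
  s[X,X] = ((-2)·(-2) + (-2)·(-2) + (-2)·(-2) + (2)·(2) + (4)·(4)) / 4 = 32/4 = 8
  s[X,Y] = ((-2)·(-0.2) + (-2)·(-0.2) + (-2)·(-1.2) + (2)·(-1.2) + (4)·(2.8)) / 4 = 12/4 = 3
  s[Y,Y] = ((-0.2)·(-0.2) + (-0.2)·(-0.2) + (-1.2)·(-1.2) + (-1.2)·(-1.2) + (2.8)·(2.8)) / 4 = 10.8/4 = 2.7
  Sample standard deviations s_i = √(s[i,i]):
  s(X) = √(8) = 2.8284
  s(Y) = √(2.7) = 1.6432

Step 3 — r_{ij} = s_{ij} / (s_i · s_j):
  r[X,X] = 1 (diagonal).
  r[X,Y] = 3 / (2.8284 · 1.6432) = 3 / 4.6476 = 0.6455
  r[Y,Y] = 1 (diagonal).

R is symmetric with unit diagonal. Assembling:

R = [[1, 0.6455],
 [0.6455, 1]]
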